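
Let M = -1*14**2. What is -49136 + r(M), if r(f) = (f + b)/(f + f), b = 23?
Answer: -19261139/392 ≈ -49136.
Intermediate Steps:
M = -196 (M = -1*196 = -196)
r(f) = (23 + f)/(2*f) (r(f) = (f + 23)/(f + f) = (23 + f)/((2*f)) = (23 + f)*(1/(2*f)) = (23 + f)/(2*f))
-49136 + r(M) = -49136 + (1/2)*(23 - 196)/(-196) = -49136 + (1/2)*(-1/196)*(-173) = -49136 + 173/392 = -19261139/392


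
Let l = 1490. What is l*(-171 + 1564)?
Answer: 2075570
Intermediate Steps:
l*(-171 + 1564) = 1490*(-171 + 1564) = 1490*1393 = 2075570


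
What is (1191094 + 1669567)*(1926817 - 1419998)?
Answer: 1449837347359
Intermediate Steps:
(1191094 + 1669567)*(1926817 - 1419998) = 2860661*506819 = 1449837347359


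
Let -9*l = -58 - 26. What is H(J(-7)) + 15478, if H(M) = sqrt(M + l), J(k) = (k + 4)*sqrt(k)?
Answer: 15478 + sqrt(84 - 27*I*sqrt(7))/3 ≈ 15481.0 - 1.208*I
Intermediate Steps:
l = 28/3 (l = -(-58 - 26)/9 = -1/9*(-84) = 28/3 ≈ 9.3333)
J(k) = sqrt(k)*(4 + k) (J(k) = (4 + k)*sqrt(k) = sqrt(k)*(4 + k))
H(M) = sqrt(28/3 + M) (H(M) = sqrt(M + 28/3) = sqrt(28/3 + M))
H(J(-7)) + 15478 = sqrt(84 + 9*(sqrt(-7)*(4 - 7)))/3 + 15478 = sqrt(84 + 9*((I*sqrt(7))*(-3)))/3 + 15478 = sqrt(84 + 9*(-3*I*sqrt(7)))/3 + 15478 = sqrt(84 - 27*I*sqrt(7))/3 + 15478 = 15478 + sqrt(84 - 27*I*sqrt(7))/3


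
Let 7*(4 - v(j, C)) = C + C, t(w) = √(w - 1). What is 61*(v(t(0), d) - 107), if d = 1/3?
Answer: -132065/21 ≈ -6288.8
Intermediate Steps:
d = ⅓ ≈ 0.33333
t(w) = √(-1 + w)
v(j, C) = 4 - 2*C/7 (v(j, C) = 4 - (C + C)/7 = 4 - 2*C/7)
61*(v(t(0), d) - 107) = 61*((4 - 2/7*⅓) - 107) = 61*((4 - 2/21) - 107) = 61*(82/21 - 107) = 61*(-2165/21) = -132065/21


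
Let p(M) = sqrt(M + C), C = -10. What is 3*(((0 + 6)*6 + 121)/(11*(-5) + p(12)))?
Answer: -25905/3023 - 471*sqrt(2)/3023 ≈ -8.7896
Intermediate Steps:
p(M) = sqrt(-10 + M) (p(M) = sqrt(M - 10) = sqrt(-10 + M))
3*(((0 + 6)*6 + 121)/(11*(-5) + p(12))) = 3*(((0 + 6)*6 + 121)/(11*(-5) + sqrt(-10 + 12))) = 3*((6*6 + 121)/(-55 + sqrt(2))) = 3*((36 + 121)/(-55 + sqrt(2))) = 3*(157/(-55 + sqrt(2))) = 471/(-55 + sqrt(2))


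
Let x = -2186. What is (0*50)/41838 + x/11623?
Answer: -2186/11623 ≈ -0.18808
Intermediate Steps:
(0*50)/41838 + x/11623 = (0*50)/41838 - 2186/11623 = 0*(1/41838) - 2186*1/11623 = 0 - 2186/11623 = -2186/11623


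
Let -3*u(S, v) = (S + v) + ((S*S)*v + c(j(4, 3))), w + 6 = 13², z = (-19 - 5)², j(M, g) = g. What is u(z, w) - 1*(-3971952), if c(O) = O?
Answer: -42164374/3 ≈ -1.4055e+7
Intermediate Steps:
z = 576 (z = (-24)² = 576)
w = 163 (w = -6 + 13² = -6 + 169 = 163)
u(S, v) = -1 - S/3 - v/3 - v*S²/3 (u(S, v) = -((S + v) + ((S*S)*v + 3))/3 = -((S + v) + (S²*v + 3))/3 = -((S + v) + (v*S² + 3))/3 = -((S + v) + (3 + v*S²))/3 = -(3 + S + v + v*S²)/3 = -1 - S/3 - v/3 - v*S²/3)
u(z, w) - 1*(-3971952) = (-1 - ⅓*576 - ⅓*163 - ⅓*163*576²) - 1*(-3971952) = (-1 - 192 - 163/3 - ⅓*163*331776) + 3971952 = (-1 - 192 - 163/3 - 18026496) + 3971952 = -54080230/3 + 3971952 = -42164374/3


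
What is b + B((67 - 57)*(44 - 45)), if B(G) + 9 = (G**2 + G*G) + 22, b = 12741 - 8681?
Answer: 4273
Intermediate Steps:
b = 4060
B(G) = 13 + 2*G**2 (B(G) = -9 + ((G**2 + G*G) + 22) = -9 + ((G**2 + G**2) + 22) = -9 + (2*G**2 + 22) = -9 + (22 + 2*G**2) = 13 + 2*G**2)
b + B((67 - 57)*(44 - 45)) = 4060 + (13 + 2*((67 - 57)*(44 - 45))**2) = 4060 + (13 + 2*(10*(-1))**2) = 4060 + (13 + 2*(-10)**2) = 4060 + (13 + 2*100) = 4060 + (13 + 200) = 4060 + 213 = 4273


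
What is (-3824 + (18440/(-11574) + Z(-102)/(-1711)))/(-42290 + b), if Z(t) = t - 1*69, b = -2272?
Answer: 37878339811/441233183034 ≈ 0.085847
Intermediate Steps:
Z(t) = -69 + t (Z(t) = t - 69 = -69 + t)
(-3824 + (18440/(-11574) + Z(-102)/(-1711)))/(-42290 + b) = (-3824 + (18440/(-11574) + (-69 - 102)/(-1711)))/(-42290 - 2272) = (-3824 + (18440*(-1/11574) - 171*(-1/1711)))/(-44562) = (-3824 + (-9220/5787 + 171/1711))*(-1/44562) = (-3824 - 14785843/9901557)*(-1/44562) = -37878339811/9901557*(-1/44562) = 37878339811/441233183034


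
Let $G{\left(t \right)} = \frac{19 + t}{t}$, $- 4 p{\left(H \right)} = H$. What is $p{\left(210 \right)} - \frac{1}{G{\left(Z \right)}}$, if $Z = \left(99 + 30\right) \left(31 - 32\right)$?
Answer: $- \frac{2952}{55} \approx -53.673$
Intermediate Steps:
$p{\left(H \right)} = - \frac{H}{4}$
$Z = -129$ ($Z = 129 \left(-1\right) = -129$)
$G{\left(t \right)} = \frac{19 + t}{t}$
$p{\left(210 \right)} - \frac{1}{G{\left(Z \right)}} = \left(- \frac{1}{4}\right) 210 - \frac{1}{\frac{1}{-129} \left(19 - 129\right)} = - \frac{105}{2} - \frac{1}{\left(- \frac{1}{129}\right) \left(-110\right)} = - \frac{105}{2} - \frac{1}{\frac{110}{129}} = - \frac{105}{2} - \frac{129}{110} = - \frac{2952}{55}$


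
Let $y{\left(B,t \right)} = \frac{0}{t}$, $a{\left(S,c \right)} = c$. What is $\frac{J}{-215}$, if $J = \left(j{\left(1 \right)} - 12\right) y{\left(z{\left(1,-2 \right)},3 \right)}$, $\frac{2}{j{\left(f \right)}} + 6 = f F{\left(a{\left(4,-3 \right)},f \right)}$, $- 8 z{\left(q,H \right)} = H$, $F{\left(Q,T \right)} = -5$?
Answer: $0$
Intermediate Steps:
$z{\left(q,H \right)} = - \frac{H}{8}$
$j{\left(f \right)} = \frac{2}{-6 - 5 f}$ ($j{\left(f \right)} = \frac{2}{-6 + f \left(-5\right)} = \frac{2}{-6 - 5 f}$)
$y{\left(B,t \right)} = 0$
$J = 0$ ($J = \left(\frac{2}{-6 - 5} - 12\right) 0 = \left(\frac{2}{-11} - 12\right) 0 = \left(2 \left(- \frac{1}{11}\right) - 12\right) 0 = \left(- \frac{2}{11} - 12\right) 0 = \left(- \frac{134}{11}\right) 0 = 0$)
$\frac{J}{-215} = \frac{0}{-215} = 0 \left(- \frac{1}{215}\right) = 0$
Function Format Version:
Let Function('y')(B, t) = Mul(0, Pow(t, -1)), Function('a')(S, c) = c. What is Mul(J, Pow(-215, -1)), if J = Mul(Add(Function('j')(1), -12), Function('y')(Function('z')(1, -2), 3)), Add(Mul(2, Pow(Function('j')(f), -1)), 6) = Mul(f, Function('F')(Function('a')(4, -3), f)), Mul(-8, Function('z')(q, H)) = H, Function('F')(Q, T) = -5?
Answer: 0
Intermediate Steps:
Function('z')(q, H) = Mul(Rational(-1, 8), H)
Function('j')(f) = Mul(2, Pow(Add(-6, Mul(-5, f)), -1)) (Function('j')(f) = Mul(2, Pow(Add(-6, Mul(f, -5)), -1)) = Mul(2, Pow(Add(-6, Mul(-5, f)), -1)))
Function('y')(B, t) = 0
J = 0 (J = Mul(Add(Mul(2, Pow(Add(-6, Mul(-5, 1)), -1)), -12), 0) = Mul(Add(Mul(2, Pow(Add(-6, -5), -1)), -12), 0) = Mul(Add(Mul(2, Pow(-11, -1)), -12), 0) = Mul(Add(Mul(2, Rational(-1, 11)), -12), 0) = Mul(Add(Rational(-2, 11), -12), 0) = Mul(Rational(-134, 11), 0) = 0)
Mul(J, Pow(-215, -1)) = Mul(0, Pow(-215, -1)) = Mul(0, Rational(-1, 215)) = 0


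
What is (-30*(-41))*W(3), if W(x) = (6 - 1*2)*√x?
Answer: 4920*√3 ≈ 8521.7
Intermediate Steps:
W(x) = 4*√x (W(x) = (6 - 2)*√x = 4*√x)
(-30*(-41))*W(3) = (-30*(-41))*(4*√3) = 1230*(4*√3) = 4920*√3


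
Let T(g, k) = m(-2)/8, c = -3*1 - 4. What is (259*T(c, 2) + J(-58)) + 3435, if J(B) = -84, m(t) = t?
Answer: 13145/4 ≈ 3286.3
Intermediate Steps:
c = -7 (c = -3 - 4 = -7)
T(g, k) = -¼ (T(g, k) = -2/8 = -2*⅛ = -¼)
(259*T(c, 2) + J(-58)) + 3435 = (259*(-¼) - 84) + 3435 = (-259/4 - 84) + 3435 = -595/4 + 3435 = 13145/4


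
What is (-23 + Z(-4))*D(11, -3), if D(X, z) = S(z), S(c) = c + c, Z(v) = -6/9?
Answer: 142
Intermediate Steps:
Z(v) = -⅔ (Z(v) = -6*⅑ = -⅔)
S(c) = 2*c
D(X, z) = 2*z
(-23 + Z(-4))*D(11, -3) = (-23 - ⅔)*(2*(-3)) = -71/3*(-6) = 142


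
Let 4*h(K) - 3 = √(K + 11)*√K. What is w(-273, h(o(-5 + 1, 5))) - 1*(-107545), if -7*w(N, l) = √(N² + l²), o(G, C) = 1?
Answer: 107545 - √(1192485 + 12*√3)/28 ≈ 1.0751e+5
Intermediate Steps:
h(K) = ¾ + √K*√(11 + K)/4 (h(K) = ¾ + (√(K + 11)*√K)/4 = ¾ + (√(11 + K)*√K)/4 = ¾ + (√K*√(11 + K))/4 = ¾ + √K*√(11 + K)/4)
w(N, l) = -√(N² + l²)/7
w(-273, h(o(-5 + 1, 5))) - 1*(-107545) = -√((-273)² + (¾ + √1*√(11 + 1)/4)²)/7 - 1*(-107545) = -√(74529 + (¾ + (¼)*1*√12)²)/7 + 107545 = -√(74529 + (¾ + (¼)*1*(2*√3))²)/7 + 107545 = -√(74529 + (¾ + √3/2)²)/7 + 107545 = 107545 - √(74529 + (¾ + √3/2)²)/7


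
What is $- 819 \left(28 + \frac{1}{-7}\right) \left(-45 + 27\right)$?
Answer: $410670$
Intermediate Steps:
$- 819 \left(28 + \frac{1}{-7}\right) \left(-45 + 27\right) = - 819 \left(28 - \frac{1}{7}\right) \left(-18\right) = - 819 \cdot \frac{195}{7} \left(-18\right) = \left(-819\right) \left(- \frac{3510}{7}\right) = 410670$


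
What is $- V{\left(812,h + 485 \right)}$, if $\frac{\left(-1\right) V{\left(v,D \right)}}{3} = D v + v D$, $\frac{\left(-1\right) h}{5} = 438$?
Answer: $-8306760$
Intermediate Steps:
$h = -2190$ ($h = \left(-5\right) 438 = -2190$)
$V{\left(v,D \right)} = - 6 D v$ ($V{\left(v,D \right)} = - 3 \left(D v + v D\right) = - 3 \left(D v + D v\right) = - 3 \cdot 2 D v = - 6 D v$)
$- V{\left(812,h + 485 \right)} = - \left(-6\right) \left(-2190 + 485\right) 812 = - \left(-6\right) \left(-1705\right) 812 = \left(-1\right) 8306760 = -8306760$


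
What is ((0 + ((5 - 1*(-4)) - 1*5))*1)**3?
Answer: 64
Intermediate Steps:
((0 + ((5 - 1*(-4)) - 1*5))*1)**3 = ((0 + ((5 + 4) - 5))*1)**3 = ((0 + (9 - 5))*1)**3 = ((0 + 4)*1)**3 = (4*1)**3 = 4**3 = 64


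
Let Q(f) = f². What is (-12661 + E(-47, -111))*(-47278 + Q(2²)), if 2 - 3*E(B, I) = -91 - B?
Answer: 597659498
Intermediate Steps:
E(B, I) = 31 + B/3 (E(B, I) = ⅔ - (-91 - B)/3 = ⅔ + (91/3 + B/3) = 31 + B/3)
(-12661 + E(-47, -111))*(-47278 + Q(2²)) = (-12661 + (31 + (⅓)*(-47)))*(-47278 + (2²)²) = (-12661 + (31 - 47/3))*(-47278 + 4²) = (-12661 + 46/3)*(-47278 + 16) = -37937/3*(-47262) = 597659498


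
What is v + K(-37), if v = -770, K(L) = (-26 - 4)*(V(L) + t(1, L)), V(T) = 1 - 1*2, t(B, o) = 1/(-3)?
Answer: -730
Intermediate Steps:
t(B, o) = -⅓
V(T) = -1 (V(T) = 1 - 2 = -1)
K(L) = 40 (K(L) = (-26 - 4)*(-1 - ⅓) = -30*(-4/3) = 40)
v + K(-37) = -770 + 40 = -730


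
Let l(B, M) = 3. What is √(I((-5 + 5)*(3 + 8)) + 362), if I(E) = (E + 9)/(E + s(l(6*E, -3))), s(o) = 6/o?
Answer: √1466/2 ≈ 19.144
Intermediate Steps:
I(E) = (9 + E)/(2 + E) (I(E) = (E + 9)/(E + 6/3) = (9 + E)/(E + 6*(⅓)) = (9 + E)/(E + 2) = (9 + E)/(2 + E))
√(I((-5 + 5)*(3 + 8)) + 362) = √((9 + (-5 + 5)*(3 + 8))/(2 + (-5 + 5)*(3 + 8)) + 362) = √((9 + 0*11)/(2 + 0*11) + 362) = √((9 + 0)/(2 + 0) + 362) = √(9/2 + 362) = √(733/2) = √1466/2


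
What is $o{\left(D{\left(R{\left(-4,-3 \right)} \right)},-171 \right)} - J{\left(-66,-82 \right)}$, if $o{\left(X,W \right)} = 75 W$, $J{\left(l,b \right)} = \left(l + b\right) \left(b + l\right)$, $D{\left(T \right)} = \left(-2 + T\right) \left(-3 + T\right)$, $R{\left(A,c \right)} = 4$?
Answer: $-34729$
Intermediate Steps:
$D{\left(T \right)} = \left(-3 + T\right) \left(-2 + T\right)$
$J{\left(l,b \right)} = \left(b + l\right)^{2}$ ($J{\left(l,b \right)} = \left(b + l\right) \left(b + l\right) = \left(b + l\right)^{2}$)
$o{\left(D{\left(R{\left(-4,-3 \right)} \right)},-171 \right)} - J{\left(-66,-82 \right)} = 75 \left(-171\right) - \left(-82 - 66\right)^{2} = -12825 - \left(-148\right)^{2} = -12825 - 21904 = -34729$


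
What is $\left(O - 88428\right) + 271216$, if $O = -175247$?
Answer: $7541$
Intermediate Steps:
$\left(O - 88428\right) + 271216 = \left(-175247 - 88428\right) + 271216 = -263675 + 271216 = 7541$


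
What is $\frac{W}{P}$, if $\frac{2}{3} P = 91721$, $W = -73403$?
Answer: $- \frac{146806}{275163} \approx -0.53352$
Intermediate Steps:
$P = \frac{275163}{2}$ ($P = \frac{3}{2} \cdot 91721 = \frac{275163}{2} \approx 1.3758 \cdot 10^{5}$)
$\frac{W}{P} = - \frac{73403}{\frac{275163}{2}} = \left(-73403\right) \frac{2}{275163} = - \frac{146806}{275163}$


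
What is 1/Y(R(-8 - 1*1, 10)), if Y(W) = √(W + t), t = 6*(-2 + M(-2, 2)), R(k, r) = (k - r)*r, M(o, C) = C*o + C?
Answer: -I*√214/214 ≈ -0.068359*I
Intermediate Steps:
M(o, C) = C + C*o
R(k, r) = r*(k - r)
t = -24 (t = 6*(-2 + 2*(1 - 2)) = 6*(-2 + 2*(-1)) = 6*(-2 - 2) = 6*(-4) = -24)
Y(W) = √(-24 + W) (Y(W) = √(W - 24) = √(-24 + W))
1/Y(R(-8 - 1*1, 10)) = 1/(√(-24 + 10*((-8 - 1*1) - 1*10))) = 1/(√(-24 + 10*((-8 - 1) - 10))) = 1/(√(-24 + 10*(-9 - 10))) = 1/(√(-24 + 10*(-19))) = 1/(√(-24 - 190)) = 1/(√(-214)) = 1/(I*√214) = -I*√214/214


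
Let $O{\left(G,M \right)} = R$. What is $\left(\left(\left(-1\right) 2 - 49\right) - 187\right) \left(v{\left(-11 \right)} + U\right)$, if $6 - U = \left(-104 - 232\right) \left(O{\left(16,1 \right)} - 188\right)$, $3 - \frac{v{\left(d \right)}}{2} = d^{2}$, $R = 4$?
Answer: $14768852$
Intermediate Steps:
$O{\left(G,M \right)} = 4$
$v{\left(d \right)} = 6 - 2 d^{2}$
$U = -61818$ ($U = 6 - \left(-104 - 232\right) \left(4 - 188\right) = 6 - \left(-336\right) \left(-184\right) = 6 - 61824 = -61818$)
$\left(\left(\left(-1\right) 2 - 49\right) - 187\right) \left(v{\left(-11 \right)} + U\right) = \left(\left(\left(-1\right) 2 - 49\right) - 187\right) \left(\left(6 - 2 \left(-11\right)^{2}\right) - 61818\right) = \left(\left(-2 - 49\right) - 187\right) \left(\left(6 - 242\right) - 61818\right) = \left(-51 - 187\right) \left(\left(6 - 242\right) - 61818\right) = - 238 \left(-236 - 61818\right) = \left(-238\right) \left(-62054\right) = 14768852$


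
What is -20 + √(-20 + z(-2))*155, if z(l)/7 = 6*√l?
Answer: -20 + 155*√(-20 + 42*I*√2) ≈ 695.97 + 996.55*I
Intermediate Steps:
z(l) = 42*√l (z(l) = 7*(6*√l) = 42*√l)
-20 + √(-20 + z(-2))*155 = -20 + √(-20 + 42*√(-2))*155 = -20 + √(-20 + 42*(I*√2))*155 = -20 + √(-20 + 42*I*√2)*155 = -20 + 155*√(-20 + 42*I*√2)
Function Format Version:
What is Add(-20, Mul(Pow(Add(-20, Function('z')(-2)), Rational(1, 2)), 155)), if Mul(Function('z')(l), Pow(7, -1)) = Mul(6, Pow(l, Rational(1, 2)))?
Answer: Add(-20, Mul(155, Pow(Add(-20, Mul(42, I, Pow(2, Rational(1, 2)))), Rational(1, 2)))) ≈ Add(695.97, Mul(996.55, I))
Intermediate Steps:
Function('z')(l) = Mul(42, Pow(l, Rational(1, 2))) (Function('z')(l) = Mul(7, Mul(6, Pow(l, Rational(1, 2)))) = Mul(42, Pow(l, Rational(1, 2))))
Add(-20, Mul(Pow(Add(-20, Function('z')(-2)), Rational(1, 2)), 155)) = Add(-20, Mul(Pow(Add(-20, Mul(42, Pow(-2, Rational(1, 2)))), Rational(1, 2)), 155)) = Add(-20, Mul(Pow(Add(-20, Mul(42, Mul(I, Pow(2, Rational(1, 2))))), Rational(1, 2)), 155)) = Add(-20, Mul(Pow(Add(-20, Mul(42, I, Pow(2, Rational(1, 2)))), Rational(1, 2)), 155)) = Add(-20, Mul(155, Pow(Add(-20, Mul(42, I, Pow(2, Rational(1, 2)))), Rational(1, 2))))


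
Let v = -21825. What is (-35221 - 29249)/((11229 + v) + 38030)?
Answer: -32235/13717 ≈ -2.3500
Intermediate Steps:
(-35221 - 29249)/((11229 + v) + 38030) = (-35221 - 29249)/((11229 - 21825) + 38030) = -64470/(-10596 + 38030) = -64470/27434 = -64470*1/27434 = -32235/13717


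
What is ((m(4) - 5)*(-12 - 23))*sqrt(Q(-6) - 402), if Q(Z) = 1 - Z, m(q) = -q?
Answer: 315*I*sqrt(395) ≈ 6260.5*I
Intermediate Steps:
((m(4) - 5)*(-12 - 23))*sqrt(Q(-6) - 402) = ((-1*4 - 5)*(-12 - 23))*sqrt((1 - 1*(-6)) - 402) = ((-4 - 5)*(-35))*sqrt((1 + 6) - 402) = (-9*(-35))*sqrt(7 - 402) = 315*sqrt(-395) = 315*(I*sqrt(395)) = 315*I*sqrt(395)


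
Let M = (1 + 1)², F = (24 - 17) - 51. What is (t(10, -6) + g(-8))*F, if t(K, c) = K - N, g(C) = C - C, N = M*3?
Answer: 88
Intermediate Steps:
F = -44 (F = 7 - 51 = -44)
M = 4 (M = 2² = 4)
N = 12 (N = 4*3 = 12)
g(C) = 0
t(K, c) = -12 + K (t(K, c) = K - 1*12 = K - 12 = -12 + K)
(t(10, -6) + g(-8))*F = ((-12 + 10) + 0)*(-44) = (-2 + 0)*(-44) = -2*(-44) = 88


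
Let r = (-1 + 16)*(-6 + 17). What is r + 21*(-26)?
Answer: -381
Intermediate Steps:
r = 165 (r = 15*11 = 165)
r + 21*(-26) = 165 + 21*(-26) = 165 - 546 = -381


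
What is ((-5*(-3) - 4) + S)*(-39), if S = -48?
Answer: 1443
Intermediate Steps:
((-5*(-3) - 4) + S)*(-39) = ((-5*(-3) - 4) - 48)*(-39) = ((15 - 4) - 48)*(-39) = (11 - 48)*(-39) = -37*(-39) = 1443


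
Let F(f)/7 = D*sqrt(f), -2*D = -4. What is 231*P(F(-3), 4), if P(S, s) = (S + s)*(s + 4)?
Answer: 7392 + 25872*I*sqrt(3) ≈ 7392.0 + 44812.0*I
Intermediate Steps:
D = 2 (D = -1/2*(-4) = 2)
F(f) = 14*sqrt(f) (F(f) = 7*(2*sqrt(f)) = 14*sqrt(f))
P(S, s) = (4 + s)*(S + s) (P(S, s) = (S + s)*(4 + s) = (4 + s)*(S + s))
231*P(F(-3), 4) = 231*(4**2 + 4*(14*sqrt(-3)) + 4*4 + (14*sqrt(-3))*4) = 231*(16 + 4*(14*(I*sqrt(3))) + 16 + (14*(I*sqrt(3)))*4) = 231*(16 + 4*(14*I*sqrt(3)) + 16 + (14*I*sqrt(3))*4) = 231*(16 + 56*I*sqrt(3) + 16 + 56*I*sqrt(3)) = 231*(32 + 112*I*sqrt(3)) = 7392 + 25872*I*sqrt(3)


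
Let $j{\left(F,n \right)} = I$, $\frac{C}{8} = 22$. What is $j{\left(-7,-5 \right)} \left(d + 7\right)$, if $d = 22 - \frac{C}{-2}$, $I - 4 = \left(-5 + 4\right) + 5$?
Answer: $936$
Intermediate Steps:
$C = 176$ ($C = 8 \cdot 22 = 176$)
$I = 8$ ($I = 4 + \left(\left(-5 + 4\right) + 5\right) = 4 + \left(-1 + 5\right) = 4 + 4 = 8$)
$j{\left(F,n \right)} = 8$
$d = 110$ ($d = 22 - \frac{176}{-2} = 22 - 176 \left(- \frac{1}{2}\right) = 22 - -88 = 22 + 88 = 110$)
$j{\left(-7,-5 \right)} \left(d + 7\right) = 8 \left(110 + 7\right) = 8 \cdot 117 = 936$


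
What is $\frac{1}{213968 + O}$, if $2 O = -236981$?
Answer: $\frac{2}{190955} \approx 1.0474 \cdot 10^{-5}$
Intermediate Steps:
$O = - \frac{236981}{2}$ ($O = \frac{1}{2} \left(-236981\right) = - \frac{236981}{2} \approx -1.1849 \cdot 10^{5}$)
$\frac{1}{213968 + O} = \frac{1}{213968 - \frac{236981}{2}} = \frac{1}{\frac{190955}{2}} = \frac{2}{190955}$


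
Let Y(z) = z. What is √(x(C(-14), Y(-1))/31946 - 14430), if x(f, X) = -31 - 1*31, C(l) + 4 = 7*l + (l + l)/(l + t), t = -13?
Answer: I*√3681623494633/15973 ≈ 120.13*I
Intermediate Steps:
C(l) = -4 + 7*l + 2*l/(-13 + l) (C(l) = -4 + (7*l + (l + l)/(l - 13)) = -4 + (7*l + (2*l)/(-13 + l)) = -4 + (7*l + 2*l/(-13 + l)) = -4 + 7*l + 2*l/(-13 + l))
x(f, X) = -62 (x(f, X) = -31 - 31 = -62)
√(x(C(-14), Y(-1))/31946 - 14430) = √(-62/31946 - 14430) = √(-62*1/31946 - 14430) = √(-31/15973 - 14430) = √(-230490421/15973) = I*√3681623494633/15973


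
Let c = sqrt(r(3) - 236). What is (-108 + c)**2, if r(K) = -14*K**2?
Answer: (108 - I*sqrt(362))**2 ≈ 11302.0 - 4109.7*I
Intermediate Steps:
c = I*sqrt(362) (c = sqrt(-14*3**2 - 236) = sqrt(-14*9 - 236) = sqrt(-126 - 236) = sqrt(-362) = I*sqrt(362) ≈ 19.026*I)
(-108 + c)**2 = (-108 + I*sqrt(362))**2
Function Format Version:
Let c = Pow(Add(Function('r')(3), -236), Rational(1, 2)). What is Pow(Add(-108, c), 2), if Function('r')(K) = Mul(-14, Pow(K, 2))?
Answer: Pow(Add(108, Mul(-1, I, Pow(362, Rational(1, 2)))), 2) ≈ Add(11302., Mul(-4109.7, I))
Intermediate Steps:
c = Mul(I, Pow(362, Rational(1, 2))) (c = Pow(Add(Mul(-14, Pow(3, 2)), -236), Rational(1, 2)) = Pow(Add(Mul(-14, 9), -236), Rational(1, 2)) = Pow(Add(-126, -236), Rational(1, 2)) = Pow(-362, Rational(1, 2)) = Mul(I, Pow(362, Rational(1, 2))) ≈ Mul(19.026, I))
Pow(Add(-108, c), 2) = Pow(Add(-108, Mul(I, Pow(362, Rational(1, 2)))), 2)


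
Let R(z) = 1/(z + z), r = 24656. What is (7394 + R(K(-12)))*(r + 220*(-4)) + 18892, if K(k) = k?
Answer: 527452936/3 ≈ 1.7582e+8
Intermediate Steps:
R(z) = 1/(2*z)
(7394 + R(K(-12)))*(r + 220*(-4)) + 18892 = (7394 + (1/2)/(-12))*(24656 + 220*(-4)) + 18892 = (7394 + (1/2)*(-1/12))*(24656 - 880) + 18892 = (7394 - 1/24)*23776 + 18892 = (177455/24)*23776 + 18892 = 527396260/3 + 18892 = 527452936/3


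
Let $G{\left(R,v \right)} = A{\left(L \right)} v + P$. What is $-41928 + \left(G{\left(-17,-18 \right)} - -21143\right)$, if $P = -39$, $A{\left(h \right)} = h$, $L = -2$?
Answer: $-20788$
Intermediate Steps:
$G{\left(R,v \right)} = -39 - 2 v$ ($G{\left(R,v \right)} = - 2 v - 39 = -39 - 2 v$)
$-41928 + \left(G{\left(-17,-18 \right)} - -21143\right) = -41928 - -21140 = -41928 + \left(\left(-39 + 36\right) + 21143\right) = -41928 + \left(-3 + 21143\right) = -41928 + 21140 = -20788$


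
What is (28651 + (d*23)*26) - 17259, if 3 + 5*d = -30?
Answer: 37226/5 ≈ 7445.2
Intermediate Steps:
d = -33/5 (d = -⅗ + (⅕)*(-30) = -⅗ - 6 = -33/5 ≈ -6.6000)
(28651 + (d*23)*26) - 17259 = (28651 - 33/5*23*26) - 17259 = (28651 - 759/5*26) - 17259 = (28651 - 19734/5) - 17259 = 123521/5 - 17259 = 37226/5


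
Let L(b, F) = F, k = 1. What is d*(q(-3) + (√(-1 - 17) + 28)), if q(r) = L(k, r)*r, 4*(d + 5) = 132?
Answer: 1036 + 84*I*√2 ≈ 1036.0 + 118.79*I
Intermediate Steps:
d = 28 (d = -5 + (¼)*132 = -5 + 33 = 28)
q(r) = r² (q(r) = r*r = r²)
d*(q(-3) + (√(-1 - 17) + 28)) = 28*((-3)² + (√(-1 - 17) + 28)) = 28*(9 + (√(-18) + 28)) = 28*(9 + (3*I*√2 + 28)) = 28*(9 + (28 + 3*I*√2)) = 28*(37 + 3*I*√2) = 1036 + 84*I*√2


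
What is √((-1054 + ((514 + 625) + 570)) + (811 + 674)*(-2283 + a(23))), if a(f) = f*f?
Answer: I*√2604035 ≈ 1613.7*I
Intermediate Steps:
a(f) = f²
√((-1054 + ((514 + 625) + 570)) + (811 + 674)*(-2283 + a(23))) = √((-1054 + ((514 + 625) + 570)) + (811 + 674)*(-2283 + 23²)) = √((-1054 + (1139 + 570)) + 1485*(-2283 + 529)) = √((-1054 + 1709) + 1485*(-1754)) = √(655 - 2604690) = √(-2604035) = I*√2604035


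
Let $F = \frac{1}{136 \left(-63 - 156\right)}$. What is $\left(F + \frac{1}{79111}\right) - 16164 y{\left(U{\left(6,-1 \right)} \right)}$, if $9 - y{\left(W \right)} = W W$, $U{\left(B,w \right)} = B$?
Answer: $\frac{1028329994000945}{2356242024} \approx 4.3643 \cdot 10^{5}$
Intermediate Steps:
$y{\left(W \right)} = 9 - W^{2}$ ($y{\left(W \right)} = 9 - W W = 9 - W^{2}$)
$F = - \frac{1}{29784}$ ($F = \frac{1}{136 \left(-219\right)} = \frac{1}{136} \left(- \frac{1}{219}\right) = - \frac{1}{29784} \approx -3.3575 \cdot 10^{-5}$)
$\left(F + \frac{1}{79111}\right) - 16164 y{\left(U{\left(6,-1 \right)} \right)} = \left(- \frac{1}{29784} + \frac{1}{79111}\right) - 16164 \left(9 - 6^{2}\right) = \left(- \frac{1}{29784} + \frac{1}{79111}\right) - 16164 \left(9 - 36\right) = - \frac{49327}{2356242024} - 16164 \left(9 - 36\right) = - \frac{49327}{2356242024} - -436428 = - \frac{49327}{2356242024} + 436428 = \frac{1028329994000945}{2356242024}$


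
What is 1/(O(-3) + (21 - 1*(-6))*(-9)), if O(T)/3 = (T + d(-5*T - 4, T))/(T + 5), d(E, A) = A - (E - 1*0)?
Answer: -2/537 ≈ -0.0037244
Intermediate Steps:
d(E, A) = A - E (d(E, A) = A - (E + 0) = A - E)
O(T) = 3*(4 + 7*T)/(5 + T) (O(T) = 3*((T + (T - (-5*T - 4)))/(T + 5)) = 3*((T + (T - (-4 - 5*T)))/(5 + T)) = 3*((T + (T + (4 + 5*T)))/(5 + T)) = 3*((T + (4 + 6*T))/(5 + T)) = 3*((4 + 7*T)/(5 + T)) = 3*(4 + 7*T)/(5 + T))
1/(O(-3) + (21 - 1*(-6))*(-9)) = 1/(3*(4 + 7*(-3))/(5 - 3) + (21 - 1*(-6))*(-9)) = 1/(3*(4 - 21)/2 + (21 + 6)*(-9)) = 1/(3*(½)*(-17) + 27*(-9)) = 1/(-51/2 - 243) = 1/(-537/2) = -2/537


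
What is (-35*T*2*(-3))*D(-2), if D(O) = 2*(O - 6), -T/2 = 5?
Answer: 33600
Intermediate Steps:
T = -10 (T = -2*5 = -10)
D(O) = -12 + 2*O (D(O) = 2*(-6 + O) = -12 + 2*O)
(-35*T*2*(-3))*D(-2) = (-(-350)*2*(-3))*(-12 + 2*(-2)) = (-(-350)*(-6))*(-12 - 4) = -35*60*(-16) = -2100*(-16) = 33600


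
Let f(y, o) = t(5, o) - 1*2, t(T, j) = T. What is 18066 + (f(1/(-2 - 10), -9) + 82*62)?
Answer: 23153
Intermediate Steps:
f(y, o) = 3 (f(y, o) = 5 - 1*2 = 5 - 2 = 3)
18066 + (f(1/(-2 - 10), -9) + 82*62) = 18066 + (3 + 82*62) = 18066 + (3 + 5084) = 18066 + 5087 = 23153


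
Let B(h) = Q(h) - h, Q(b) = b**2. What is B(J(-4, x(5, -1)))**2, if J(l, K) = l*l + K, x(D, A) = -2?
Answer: 33124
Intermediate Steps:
J(l, K) = K + l**2 (J(l, K) = l**2 + K = K + l**2)
B(h) = h**2 - h
B(J(-4, x(5, -1)))**2 = ((-2 + (-4)**2)*(-1 + (-2 + (-4)**2)))**2 = ((-2 + 16)*(-1 + (-2 + 16)))**2 = (14*(-1 + 14))**2 = (14*13)**2 = 182**2 = 33124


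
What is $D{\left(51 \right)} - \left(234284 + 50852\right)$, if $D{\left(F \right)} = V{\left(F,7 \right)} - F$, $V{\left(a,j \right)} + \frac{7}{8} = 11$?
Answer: $- \frac{2281415}{8} \approx -2.8518 \cdot 10^{5}$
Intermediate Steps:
$V{\left(a,j \right)} = \frac{81}{8}$ ($V{\left(a,j \right)} = - \frac{7}{8} + 11 = \frac{81}{8}$)
$D{\left(F \right)} = \frac{81}{8} - F$
$D{\left(51 \right)} - \left(234284 + 50852\right) = \left(\frac{81}{8} - 51\right) - \left(234284 + 50852\right) = \left(\frac{81}{8} - 51\right) - 285136 = - \frac{327}{8} - 285136 = - \frac{2281415}{8}$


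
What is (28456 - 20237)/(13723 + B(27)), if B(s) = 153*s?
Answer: 8219/17854 ≈ 0.46034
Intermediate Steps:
(28456 - 20237)/(13723 + B(27)) = (28456 - 20237)/(13723 + 153*27) = 8219/(13723 + 4131) = 8219/17854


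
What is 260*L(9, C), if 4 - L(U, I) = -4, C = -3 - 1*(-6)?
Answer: 2080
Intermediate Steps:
C = 3 (C = -3 + 6 = 3)
L(U, I) = 8 (L(U, I) = 4 - 1*(-4) = 4 + 4 = 8)
260*L(9, C) = 260*8 = 2080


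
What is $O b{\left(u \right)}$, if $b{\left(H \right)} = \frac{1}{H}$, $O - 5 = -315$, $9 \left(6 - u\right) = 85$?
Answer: $90$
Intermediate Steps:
$u = - \frac{31}{9}$ ($u = 6 - \frac{85}{9} = - \frac{31}{9} \approx -3.4444$)
$O = -310$ ($O = 5 - 315 = -310$)
$O b{\left(u \right)} = - \frac{310}{- \frac{31}{9}} = \left(-310\right) \left(- \frac{9}{31}\right) = 90$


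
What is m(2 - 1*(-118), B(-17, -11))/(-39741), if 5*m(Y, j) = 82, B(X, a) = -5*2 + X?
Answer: -82/198705 ≈ -0.00041267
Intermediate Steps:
B(X, a) = -10 + X
m(Y, j) = 82/5 (m(Y, j) = (⅕)*82 = 82/5)
m(2 - 1*(-118), B(-17, -11))/(-39741) = (82/5)/(-39741) = (82/5)*(-1/39741) = -82/198705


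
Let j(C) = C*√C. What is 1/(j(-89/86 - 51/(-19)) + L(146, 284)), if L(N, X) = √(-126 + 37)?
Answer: 2669956/(18865*√89870 + 2669956*I*√89) ≈ 0.022657 - 0.10091*I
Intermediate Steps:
L(N, X) = I*√89 (L(N, X) = √(-89) = I*√89)
j(C) = C^(3/2)
1/(j(-89/86 - 51/(-19)) + L(146, 284)) = 1/((-89/86 - 51/(-19))^(3/2) + I*√89) = 1/((-89*1/86 - 51*(-1/19))^(3/2) + I*√89) = 1/((-89/86 + 51/19)^(3/2) + I*√89) = 1/((2695/1634)^(3/2) + I*√89) = 1/(18865*√89870/2669956 + I*√89)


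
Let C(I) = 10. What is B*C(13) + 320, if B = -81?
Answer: -490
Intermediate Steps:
B*C(13) + 320 = -81*10 + 320 = -810 + 320 = -490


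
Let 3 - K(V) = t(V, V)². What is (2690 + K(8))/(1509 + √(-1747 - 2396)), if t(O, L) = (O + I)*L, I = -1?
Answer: -222829/760408 + 443*I*√4143/2281224 ≈ -0.29304 + 0.0125*I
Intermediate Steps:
t(O, L) = L*(-1 + O) (t(O, L) = (O - 1)*L = (-1 + O)*L = L*(-1 + O))
K(V) = 3 - V²*(-1 + V)² (K(V) = 3 - (V*(-1 + V))² = 3 - V²*(-1 + V)²)
(2690 + K(8))/(1509 + √(-1747 - 2396)) = (2690 + (3 - 1*8²*(-1 + 8)²))/(1509 + √(-1747 - 2396)) = (2690 + (3 - 1*64*7²))/(1509 + √(-4143)) = (2690 + (3 - 1*64*49))/(1509 + I*√4143) = (2690 + (3 - 3136))/(1509 + I*√4143) = (2690 - 3133)/(1509 + I*√4143) = -443/(1509 + I*√4143)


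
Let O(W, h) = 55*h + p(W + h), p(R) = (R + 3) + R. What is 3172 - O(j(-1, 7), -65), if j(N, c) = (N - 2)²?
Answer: 6856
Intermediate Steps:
p(R) = 3 + 2*R (p(R) = (3 + R) + R = 3 + 2*R)
j(N, c) = (-2 + N)²
O(W, h) = 3 + 2*W + 57*h (O(W, h) = 55*h + (3 + 2*(W + h)) = 55*h + (3 + (2*W + 2*h)) = 55*h + (3 + 2*W + 2*h) = 3 + 2*W + 57*h)
3172 - O(j(-1, 7), -65) = 3172 - (3 + 2*(-2 - 1)² + 57*(-65)) = 3172 - (3 + 2*(-3)² - 3705) = 3172 - (3 + 2*9 - 3705) = 3172 - (3 + 18 - 3705) = 3172 - 1*(-3684) = 3172 + 3684 = 6856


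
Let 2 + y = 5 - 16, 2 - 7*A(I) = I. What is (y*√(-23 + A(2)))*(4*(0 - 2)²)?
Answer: -208*I*√23 ≈ -997.53*I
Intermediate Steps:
A(I) = 2/7 - I/7
y = -13 (y = -2 + (5 - 16) = -2 - 11 = -13)
(y*√(-23 + A(2)))*(4*(0 - 2)²) = (-13*√(-23 + (2/7 - ⅐*2)))*(4*(0 - 2)²) = (-13*√(-23 + (2/7 - 2/7)))*(4*(-2)²) = (-13*√(-23 + 0))*(4*4) = -13*I*√23*16 = -208*I*√23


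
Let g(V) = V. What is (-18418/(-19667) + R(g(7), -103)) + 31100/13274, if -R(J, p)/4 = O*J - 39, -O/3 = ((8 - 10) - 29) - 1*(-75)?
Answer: 503229156024/130529879 ≈ 3855.3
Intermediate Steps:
O = -132 (O = -3*(((8 - 10) - 29) - 1*(-75)) = -3*((-2 - 29) + 75) = -3*(-31 + 75) = -3*44 = -132)
R(J, p) = 156 + 528*J (R(J, p) = -4*(-132*J - 39) = -4*(-39 - 132*J) = 156 + 528*J)
(-18418/(-19667) + R(g(7), -103)) + 31100/13274 = (-18418/(-19667) + (156 + 528*7)) + 31100/13274 = (-18418*(-1/19667) + (156 + 3696)) + 31100*(1/13274) = (18418/19667 + 3852) + 15550/6637 = 75775702/19667 + 15550/6637 = 503229156024/130529879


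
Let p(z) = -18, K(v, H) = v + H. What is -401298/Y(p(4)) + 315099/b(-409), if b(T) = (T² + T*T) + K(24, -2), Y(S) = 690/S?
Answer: 44759989609/4275240 ≈ 10470.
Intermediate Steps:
K(v, H) = H + v
b(T) = 22 + 2*T² (b(T) = (T² + T*T) + (-2 + 24) = (T² + T²) + 22 = 2*T² + 22 = 22 + 2*T²)
-401298/Y(p(4)) + 315099/b(-409) = -401298/(690/(-18)) + 315099/(22 + 2*(-409)²) = -401298/(690*(-1/18)) + 315099/(22 + 2*167281) = -401298/(-115/3) + 315099/(22 + 334562) = -401298*(-3/115) + 315099/334584 = 1203894/115 + 315099*(1/334584) = 1203894/115 + 35011/37176 = 44759989609/4275240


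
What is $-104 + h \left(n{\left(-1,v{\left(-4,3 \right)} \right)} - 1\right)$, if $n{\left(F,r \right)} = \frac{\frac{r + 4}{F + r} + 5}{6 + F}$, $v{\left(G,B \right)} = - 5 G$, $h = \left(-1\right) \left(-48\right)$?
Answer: $- \frac{8728}{95} \approx -91.874$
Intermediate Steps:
$h = 48$
$n{\left(F,r \right)} = \frac{5 + \frac{4 + r}{F + r}}{6 + F}$ ($n{\left(F,r \right)} = \frac{\frac{4 + r}{F + r} + 5}{6 + F} = \frac{5 + \frac{4 + r}{F + r}}{6 + F}$)
$-104 + h \left(n{\left(-1,v{\left(-4,3 \right)} \right)} - 1\right) = -104 + 48 \left(\frac{4 + 5 \left(-1\right) + 6 \left(\left(-5\right) \left(-4\right)\right)}{\left(-1\right)^{2} + 6 \left(-1\right) + 6 \left(\left(-5\right) \left(-4\right)\right) - \left(-5\right) \left(-4\right)} - 1\right) = -104 + 48 \left(\frac{4 - 5 + 6 \cdot 20}{1 - 6 + 6 \cdot 20 - 20} - 1\right) = -104 + 48 \left(\frac{4 - 5 + 120}{1 - 6 + 120 - 20} - 1\right) = -104 + 48 \left(\frac{1}{95} \cdot 119 - 1\right) = -104 + 48 \left(\frac{119}{95} - 1\right) = -104 + 48 \cdot \frac{24}{95} = -104 + \frac{1152}{95} = - \frac{8728}{95}$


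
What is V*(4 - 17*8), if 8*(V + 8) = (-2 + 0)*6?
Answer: 1254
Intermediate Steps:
V = -19/2 (V = -8 + ((-2 + 0)*6)/8 = -8 + (-2*6)/8 = -8 + (⅛)*(-12) = -8 - 3/2 = -19/2 ≈ -9.5000)
V*(4 - 17*8) = -19*(4 - 17*8)/2 = -19*(4 - 136)/2 = -19/2*(-132) = 1254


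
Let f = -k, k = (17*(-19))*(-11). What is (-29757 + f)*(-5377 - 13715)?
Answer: 635954520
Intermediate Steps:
k = 3553 (k = -323*(-11) = 3553)
f = -3553 (f = -1*3553 = -3553)
(-29757 + f)*(-5377 - 13715) = (-29757 - 3553)*(-5377 - 13715) = -33310*(-19092) = 635954520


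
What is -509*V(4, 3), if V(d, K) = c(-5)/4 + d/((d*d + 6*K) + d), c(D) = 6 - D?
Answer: -110453/76 ≈ -1453.3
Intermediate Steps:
V(d, K) = 11/4 + d/(d + d**2 + 6*K) (V(d, K) = (6 - 1*(-5))/4 + d/((d*d + 6*K) + d) = (6 + 5)*(1/4) + d/((d**2 + 6*K) + d) = 11*(1/4) + d/(d + d**2 + 6*K) = 11/4 + d/(d + d**2 + 6*K))
-509*V(4, 3) = -509*(11*4**2 + 15*4 + 66*3)/(4*(4 + 4**2 + 6*3)) = -509*(11*16 + 60 + 198)/(4*(4 + 16 + 18)) = -509*(176 + 60 + 198)/(4*38) = -509*434/(4*38) = -509*217/76 = -110453/76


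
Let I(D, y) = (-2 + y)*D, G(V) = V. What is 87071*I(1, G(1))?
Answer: -87071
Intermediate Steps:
I(D, y) = D*(-2 + y)
87071*I(1, G(1)) = 87071*(1*(-2 + 1)) = 87071*(1*(-1)) = 87071*(-1) = -87071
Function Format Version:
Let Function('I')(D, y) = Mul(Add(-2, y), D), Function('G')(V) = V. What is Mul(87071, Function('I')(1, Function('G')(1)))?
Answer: -87071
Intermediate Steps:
Function('I')(D, y) = Mul(D, Add(-2, y))
Mul(87071, Function('I')(1, Function('G')(1))) = Mul(87071, Mul(1, Add(-2, 1))) = Mul(87071, Mul(1, -1)) = Mul(87071, -1) = -87071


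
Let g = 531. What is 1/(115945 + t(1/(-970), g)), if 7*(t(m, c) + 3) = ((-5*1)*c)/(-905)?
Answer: 1267/146899045 ≈ 8.6250e-6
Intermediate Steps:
t(m, c) = -3 + c/1267 (t(m, c) = -3 + (((-5*1)*c)/(-905))/7 = -3 + (-5*c*(-1/905))/7 = -3 + (c/181)/7 = -3 + c/1267)
1/(115945 + t(1/(-970), g)) = 1/(115945 + (-3 + (1/1267)*531)) = 1/(115945 + (-3 + 531/1267)) = 1/(115945 - 3270/1267) = 1/(146899045/1267) = 1267/146899045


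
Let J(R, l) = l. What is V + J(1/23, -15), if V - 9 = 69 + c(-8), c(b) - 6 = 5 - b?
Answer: 82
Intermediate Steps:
c(b) = 11 - b (c(b) = 6 + (5 - b) = 11 - b)
V = 97 (V = 9 + (69 + (11 - 1*(-8))) = 9 + (69 + (11 + 8)) = 9 + (69 + 19) = 9 + 88 = 97)
V + J(1/23, -15) = 97 - 15 = 82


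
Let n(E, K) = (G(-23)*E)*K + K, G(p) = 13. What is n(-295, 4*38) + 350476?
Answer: -232292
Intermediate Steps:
n(E, K) = K + 13*E*K (n(E, K) = (13*E)*K + K = 13*E*K + K = K + 13*E*K)
n(-295, 4*38) + 350476 = (4*38)*(1 + 13*(-295)) + 350476 = 152*(1 - 3835) + 350476 = 152*(-3834) + 350476 = -582768 + 350476 = -232292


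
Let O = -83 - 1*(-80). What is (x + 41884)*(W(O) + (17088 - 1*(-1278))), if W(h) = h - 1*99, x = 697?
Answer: 777699384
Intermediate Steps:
O = -3 (O = -83 + 80 = -3)
W(h) = -99 + h (W(h) = h - 99 = -99 + h)
(x + 41884)*(W(O) + (17088 - 1*(-1278))) = (697 + 41884)*((-99 - 3) + (17088 - 1*(-1278))) = 42581*(-102 + (17088 + 1278)) = 42581*(-102 + 18366) = 42581*18264 = 777699384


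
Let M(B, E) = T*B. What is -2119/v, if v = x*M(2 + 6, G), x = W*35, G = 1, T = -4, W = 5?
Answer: 2119/5600 ≈ 0.37839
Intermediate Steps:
M(B, E) = -4*B
x = 175 (x = 5*35 = 175)
v = -5600 (v = 175*(-4*(2 + 6)) = 175*(-4*8) = 175*(-32) = -5600)
-2119/v = -2119/(-5600) = -2119*(-1/5600) = 2119/5600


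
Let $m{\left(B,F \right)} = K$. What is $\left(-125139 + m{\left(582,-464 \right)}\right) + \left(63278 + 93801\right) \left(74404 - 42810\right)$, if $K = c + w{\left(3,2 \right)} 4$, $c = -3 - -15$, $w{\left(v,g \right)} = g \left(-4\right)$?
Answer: $4962628767$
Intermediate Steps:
$w{\left(v,g \right)} = - 4 g$
$c = 12$ ($c = -3 + 15 = 12$)
$K = -20$ ($K = 12 + \left(-4\right) 2 \cdot 4 = 12 - 32 = -20$)
$m{\left(B,F \right)} = -20$
$\left(-125139 + m{\left(582,-464 \right)}\right) + \left(63278 + 93801\right) \left(74404 - 42810\right) = \left(-125139 - 20\right) + \left(63278 + 93801\right) \left(74404 - 42810\right) = -125159 + 157079 \cdot 31594 = -125159 + 4962753926 = 4962628767$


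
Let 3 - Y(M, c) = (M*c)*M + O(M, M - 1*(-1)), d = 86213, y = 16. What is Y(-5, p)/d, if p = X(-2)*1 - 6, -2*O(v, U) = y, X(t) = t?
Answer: 211/86213 ≈ 0.0024474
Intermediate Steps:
O(v, U) = -8 (O(v, U) = -½*16 = -8)
p = -8 (p = -2*1 - 6 = -2 - 6 = -8)
Y(M, c) = 11 - c*M² (Y(M, c) = 3 - ((M*c)*M - 8) = 3 - (c*M² - 8) = 3 - (-8 + c*M²) = 3 + (8 - c*M²) = 11 - c*M²)
Y(-5, p)/d = (11 - 1*(-8)*(-5)²)/86213 = (11 - 1*(-8)*25)*(1/86213) = (11 + 200)*(1/86213) = 211*(1/86213) = 211/86213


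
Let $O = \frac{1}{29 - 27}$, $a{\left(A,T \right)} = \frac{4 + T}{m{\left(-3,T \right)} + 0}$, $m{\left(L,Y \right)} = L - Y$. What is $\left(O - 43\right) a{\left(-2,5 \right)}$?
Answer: $\frac{765}{16} \approx 47.813$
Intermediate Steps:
$a{\left(A,T \right)} = \frac{4 + T}{-3 - T}$ ($a{\left(A,T \right)} = \frac{4 + T}{\left(-3 - T\right) + 0} = \frac{4 + T}{-3 - T}$)
$O = \frac{1}{2} \approx 0.5$
$\left(O - 43\right) a{\left(-2,5 \right)} = \left(\frac{1}{2} - 43\right) \frac{-4 - 5}{3 + 5} = - \frac{85 \frac{-4 - 5}{8}}{2} = - \frac{85 \cdot \frac{1}{8} \left(-9\right)}{2} = \left(- \frac{85}{2}\right) \left(- \frac{9}{8}\right) = \frac{765}{16}$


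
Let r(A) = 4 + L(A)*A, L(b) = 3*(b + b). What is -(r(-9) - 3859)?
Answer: 3369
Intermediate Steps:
L(b) = 6*b (L(b) = 3*(2*b) = 6*b)
r(A) = 4 + 6*A**2 (r(A) = 4 + (6*A)*A = 4 + 6*A**2)
-(r(-9) - 3859) = -((4 + 6*(-9)**2) - 3859) = -((4 + 6*81) - 3859) = -((4 + 486) - 3859) = -(490 - 3859) = -1*(-3369) = 3369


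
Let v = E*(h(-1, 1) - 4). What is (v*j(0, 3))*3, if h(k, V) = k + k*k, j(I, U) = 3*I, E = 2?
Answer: 0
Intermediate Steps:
h(k, V) = k + k²
v = -8 (v = 2*(-(1 - 1) - 4) = 2*(-1*0 - 4) = 2*(0 - 4) = 2*(-4) = -8)
(v*j(0, 3))*3 = -24*0*3 = -8*0*3 = 0*3 = 0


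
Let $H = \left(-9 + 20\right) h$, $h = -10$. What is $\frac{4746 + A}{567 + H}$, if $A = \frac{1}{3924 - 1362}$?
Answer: $\frac{12159253}{1170834} \approx 10.385$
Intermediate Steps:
$A = \frac{1}{2562} \approx 0.00039032$
$H = -110$ ($H = \left(-9 + 20\right) \left(-10\right) = 11 \left(-10\right) = -110$)
$\frac{4746 + A}{567 + H} = \frac{4746 + \frac{1}{2562}}{567 - 110} = \frac{12159253}{2562 \cdot 457} = \frac{12159253}{2562} \cdot \frac{1}{457} = \frac{12159253}{1170834}$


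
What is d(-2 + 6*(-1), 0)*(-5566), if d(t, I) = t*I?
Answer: 0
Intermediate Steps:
d(t, I) = I*t
d(-2 + 6*(-1), 0)*(-5566) = (0*(-2 + 6*(-1)))*(-5566) = (0*(-2 - 6))*(-5566) = (0*(-8))*(-5566) = 0*(-5566) = 0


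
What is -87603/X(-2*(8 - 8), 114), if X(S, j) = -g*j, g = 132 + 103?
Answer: 29201/8930 ≈ 3.2700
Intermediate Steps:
g = 235
X(S, j) = -235*j
-87603/X(-2*(8 - 8), 114) = -87603/((-235*114)) = -87603/(-26790) = -87603*(-1/26790) = 29201/8930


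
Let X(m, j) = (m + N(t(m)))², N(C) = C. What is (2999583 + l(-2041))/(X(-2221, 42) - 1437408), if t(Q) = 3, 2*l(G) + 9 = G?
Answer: 1499279/1741058 ≈ 0.86113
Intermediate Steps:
l(G) = -9/2 + G/2
X(m, j) = (3 + m)² (X(m, j) = (m + 3)² = (3 + m)²)
(2999583 + l(-2041))/(X(-2221, 42) - 1437408) = (2999583 + (-9/2 + (½)*(-2041)))/((3 - 2221)² - 1437408) = (2999583 + (-9/2 - 2041/2))/((-2218)² - 1437408) = (2999583 - 1025)/(4919524 - 1437408) = 2998558/3482116 = 2998558*(1/3482116) = 1499279/1741058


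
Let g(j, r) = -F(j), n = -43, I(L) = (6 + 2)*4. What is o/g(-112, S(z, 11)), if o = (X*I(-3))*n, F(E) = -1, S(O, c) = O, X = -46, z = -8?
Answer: 63296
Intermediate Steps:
I(L) = 32 (I(L) = 8*4 = 32)
o = 63296 (o = -46*32*(-43) = -1472*(-43) = 63296)
g(j, r) = 1 (g(j, r) = -1*(-1) = 1)
o/g(-112, S(z, 11)) = 63296/1 = 63296*1 = 63296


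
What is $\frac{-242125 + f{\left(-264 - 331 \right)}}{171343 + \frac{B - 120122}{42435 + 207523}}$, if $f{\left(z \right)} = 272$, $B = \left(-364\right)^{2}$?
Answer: $- \frac{30226546087}{21414282984} \approx -1.4115$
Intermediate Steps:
$B = 132496$
$\frac{-242125 + f{\left(-264 - 331 \right)}}{171343 + \frac{B - 120122}{42435 + 207523}} = \frac{-242125 + 272}{171343 + \frac{132496 - 120122}{42435 + 207523}} = - \frac{241853}{171343 + \frac{12374}{249958}} = - \frac{241853}{171343 + 12374 \cdot \frac{1}{249958}} = - \frac{241853}{171343 + \frac{6187}{124979}} = - \frac{241853}{\frac{21414282984}{124979}} = \left(-241853\right) \frac{124979}{21414282984} = - \frac{30226546087}{21414282984}$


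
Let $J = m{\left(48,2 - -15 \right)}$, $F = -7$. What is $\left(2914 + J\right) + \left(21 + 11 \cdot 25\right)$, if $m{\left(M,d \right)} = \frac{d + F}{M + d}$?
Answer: $\frac{41732}{13} \approx 3210.2$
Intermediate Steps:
$m{\left(M,d \right)} = \frac{-7 + d}{M + d}$ ($m{\left(M,d \right)} = \frac{d - 7}{M + d} = \frac{-7 + d}{M + d}$)
$J = \frac{2}{13}$ ($J = \frac{-7 + \left(2 - -15\right)}{48 + \left(2 - -15\right)} = \frac{-7 + \left(2 + 15\right)}{48 + \left(2 + 15\right)} = \frac{-7 + 17}{48 + 17} = \frac{1}{65} \cdot 10 = \frac{2}{13} \approx 0.15385$)
$\left(2914 + J\right) + \left(21 + 11 \cdot 25\right) = \left(2914 + \frac{2}{13}\right) + \left(21 + 11 \cdot 25\right) = \frac{37884}{13} + \left(21 + 275\right) = \frac{37884}{13} + 296 = \frac{41732}{13}$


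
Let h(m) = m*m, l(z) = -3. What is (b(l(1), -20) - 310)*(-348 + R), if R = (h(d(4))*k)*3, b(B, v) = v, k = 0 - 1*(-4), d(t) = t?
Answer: 51480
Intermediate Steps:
k = 4 (k = 0 + 4 = 4)
h(m) = m²
R = 192 (R = (4²*4)*3 = (16*4)*3 = 64*3 = 192)
(b(l(1), -20) - 310)*(-348 + R) = (-20 - 310)*(-348 + 192) = -330*(-156) = 51480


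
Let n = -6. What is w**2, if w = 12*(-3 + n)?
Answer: 11664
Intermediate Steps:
w = -108 (w = 12*(-3 - 6) = 12*(-9) = -108)
w**2 = (-108)**2 = 11664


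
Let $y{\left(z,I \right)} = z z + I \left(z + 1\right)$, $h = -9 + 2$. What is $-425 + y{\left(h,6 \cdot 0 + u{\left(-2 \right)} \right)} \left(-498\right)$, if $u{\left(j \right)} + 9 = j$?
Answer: $-57695$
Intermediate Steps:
$h = -7$
$u{\left(j \right)} = -9 + j$
$y{\left(z,I \right)} = z^{2} + I \left(1 + z\right)$
$-425 + y{\left(h,6 \cdot 0 + u{\left(-2 \right)} \right)} \left(-498\right) = -425 + \left(\left(6 \cdot 0 - 11\right) + \left(-7\right)^{2} + \left(6 \cdot 0 - 11\right) \left(-7\right)\right) \left(-498\right) = -425 + \left(\left(0 - 11\right) + 49 + \left(0 - 11\right) \left(-7\right)\right) \left(-498\right) = -425 + \left(-11 + 49 - -77\right) \left(-498\right) = -425 + \left(-11 + 49 + 77\right) \left(-498\right) = -425 + 115 \left(-498\right) = -425 - 57270 = -57695$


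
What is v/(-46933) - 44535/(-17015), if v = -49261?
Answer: 585667414/159712999 ≈ 3.6670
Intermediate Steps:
v/(-46933) - 44535/(-17015) = -49261/(-46933) - 44535/(-17015) = -49261*(-1/46933) - 44535*(-1/17015) = 49261/46933 + 8907/3403 = 585667414/159712999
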